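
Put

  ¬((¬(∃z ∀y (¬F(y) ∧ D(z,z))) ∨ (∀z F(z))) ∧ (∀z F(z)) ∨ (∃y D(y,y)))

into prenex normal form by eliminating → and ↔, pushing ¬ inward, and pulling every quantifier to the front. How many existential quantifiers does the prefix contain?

3

Move each ¬ inward, flipping quantifiers it crosses:
  ((∃z ∀y (¬F(y) ∧ D(z,z))) ∧ (∃z ¬F(z)) ∨ (∃z ¬F(z))) ∧ (∀y ¬D(y,y))
Give each quantifier a distinct variable: z↦x, z↦w1, y↦b.
  ((∃z ∀y (¬F(y) ∧ D(z,z))) ∧ (∃x ¬F(x)) ∨ (∃w1 ¬F(w1))) ∧ (∀b ¬D(b,b))
Extract every quantifier outward, since the variables are now distinct and don't occur free across branches:
  ∃z ∀y ∃x ∃w1 ∀b ((¬F(y) ∧ D(z,z) ∧ ¬F(x) ∨ ¬F(w1)) ∧ ¬D(b,b))
The prefix is ∃z ∀y ∃x ∃w1 ∀b: 2 universal, 3 existential.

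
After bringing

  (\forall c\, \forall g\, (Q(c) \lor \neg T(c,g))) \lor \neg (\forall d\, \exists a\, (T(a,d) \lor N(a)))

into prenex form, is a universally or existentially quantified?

universal

Push ¬ through the quantifiers and connectives to reach negation normal form:
  (\forall c\, \forall g\, (Q(c) \lor \neg T(c,g))) \lor (\exists d\, \forall a\, (\neg T(a,d) \land \neg N(a)))
All bound variables are already distinct, so no renaming is needed.
Pull the quantifiers to the front (each side's bound variable is not free in the other side):
  \forall c\, \forall g\, \exists d\, \forall a\, (Q(c) \lor \neg T(c,g) \lor \neg T(a,d) \land \neg N(a))
The quantifier \exists a sits under an odd number of negations, so it flips to \forall a.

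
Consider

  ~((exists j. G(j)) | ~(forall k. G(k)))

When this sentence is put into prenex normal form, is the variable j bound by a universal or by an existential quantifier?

Drive negations inward (¬∀x A ≡ ∃x ¬A, ¬∃x A ≡ ∀x ¬A, De Morgan for ∧/∨):
  (forall j. ~G(j)) & (forall k. G(k))
Extract every quantifier outward, since the variables are now distinct and don't occur free across branches:
  forall j. forall k. (~G(j) & G(k))
The quantifier exists j sits under an odd number of negations, so it flips to forall j.

universal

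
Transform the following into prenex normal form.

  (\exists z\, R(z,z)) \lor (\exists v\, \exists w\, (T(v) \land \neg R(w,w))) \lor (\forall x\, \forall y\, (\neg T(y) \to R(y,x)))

\exists z\, \exists v\, \exists w\, \forall x\, \forall y\, (R(z,z) \lor T(v) \land \neg R(w,w) \lor T(y) \lor R(y,x))

First replace A → B with ¬A ∨ B.
  (\exists z\, R(z,z)) \lor (\exists v\, \exists w\, (T(v) \land \neg R(w,w))) \lor (\forall x\, \forall y\, (\neg \neg T(y) \lor R(y,x)))
Move each ¬ inward, flipping quantifiers it crosses:
  (\exists z\, R(z,z)) \lor (\exists v\, \exists w\, (T(v) \land \neg R(w,w))) \lor (\forall x\, \forall y\, (T(y) \lor R(y,x)))
All bound variables are already distinct, so no renaming is needed.
Finally move all quantifiers to the prefix:
  \exists z\, \exists v\, \exists w\, \forall x\, \forall y\, (R(z,z) \lor T(v) \land \neg R(w,w) \lor T(y) \lor R(y,x))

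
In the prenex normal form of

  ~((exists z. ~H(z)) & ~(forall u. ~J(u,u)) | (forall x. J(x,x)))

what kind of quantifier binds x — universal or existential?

existential

Push ¬ through the quantifiers and connectives to reach negation normal form:
  ((forall z. H(z)) | (forall u. ~J(u,u))) & (exists x. ~J(x,x))
All bound variables are already distinct, so no renaming is needed.
Pull the quantifiers to the front (each side's bound variable is not free in the other side):
  forall z. forall u. exists x. ((H(z) | ~J(u,u)) & ~J(x,x))
The quantifier forall x sits under an odd number of negations, so it flips to exists x.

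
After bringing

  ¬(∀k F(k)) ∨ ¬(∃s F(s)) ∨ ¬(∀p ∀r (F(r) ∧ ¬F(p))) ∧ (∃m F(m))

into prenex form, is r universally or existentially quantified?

existential

Drive negations inward (¬∀x A ≡ ∃x ¬A, ¬∃x A ≡ ∀x ¬A, De Morgan for ∧/∨):
  (∃k ¬F(k)) ∨ (∀s ¬F(s)) ∨ (∃p ∃r (¬F(r) ∨ F(p))) ∧ (∃m F(m))
All bound variables are already distinct, so no renaming is needed.
Extract every quantifier outward, since the variables are now distinct and don't occur free across branches:
  ∃k ∀s ∃p ∃r ∃m (¬F(k) ∨ ¬F(s) ∨ (¬F(r) ∨ F(p)) ∧ F(m))
The quantifier ∀r sits under an odd number of negations, so it flips to ∃r.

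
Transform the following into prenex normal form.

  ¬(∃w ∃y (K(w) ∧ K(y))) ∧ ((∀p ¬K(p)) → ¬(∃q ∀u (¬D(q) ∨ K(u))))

∀w ∀y ∃p ∀q ∃u ((¬K(w) ∨ ¬K(y)) ∧ (K(p) ∨ D(q) ∧ ¬K(u)))

Eliminate → and ↔ using ¬ and ∨.
  ¬(∃w ∃y (K(w) ∧ K(y))) ∧ (¬(∀p ¬K(p)) ∨ ¬(∃q ∀u (¬D(q) ∨ K(u))))
Move each ¬ inward, flipping quantifiers it crosses:
  (∀w ∀y (¬K(w) ∨ ¬K(y))) ∧ ((∃p K(p)) ∨ (∀q ∃u (D(q) ∧ ¬K(u))))
All bound variables are already distinct, so no renaming is needed.
Finally move all quantifiers to the prefix:
  ∀w ∀y ∃p ∀q ∃u ((¬K(w) ∨ ¬K(y)) ∧ (K(p) ∨ D(q) ∧ ¬K(u)))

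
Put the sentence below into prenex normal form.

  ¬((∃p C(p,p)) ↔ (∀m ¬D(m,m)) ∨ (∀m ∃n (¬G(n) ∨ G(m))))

∃p ∃m ∃a ∀n ∀y1 ∀z1 ∃r ∀z (C(p,p) ∧ D(m,m) ∧ G(n) ∧ ¬G(a) ∨ (¬D(y1,y1) ∨ ¬G(r) ∨ G(z1)) ∧ ¬C(z,z))

First replace A → B with ¬A ∨ B; A ↔ B as (¬A ∨ B) ∧ (¬B ∨ A).
  ¬((¬(∃p C(p,p)) ∨ (∀m ¬D(m,m)) ∨ (∀m ∃n (¬G(n) ∨ G(m)))) ∧ (¬((∀m ¬D(m,m)) ∨ (∀m ∃n (¬G(n) ∨ G(m)))) ∨ (∃p C(p,p))))
Drive negations inward (¬∀x A ≡ ∃x ¬A, ¬∃x A ≡ ∀x ¬A, De Morgan for ∧/∨):
  (∃p C(p,p)) ∧ (∃m D(m,m)) ∧ (∃m ∀n (G(n) ∧ ¬G(m))) ∨ ((∀m ¬D(m,m)) ∨ (∀m ∃n (¬G(n) ∨ G(m)))) ∧ (∀p ¬C(p,p))
Rename bound variables to avoid capture: m↦a, m↦y1, m↦z1, n↦r, p↦z.
  (∃p C(p,p)) ∧ (∃m D(m,m)) ∧ (∃a ∀n (G(n) ∧ ¬G(a))) ∨ ((∀y1 ¬D(y1,y1)) ∨ (∀z1 ∃r (¬G(r) ∨ G(z1)))) ∧ (∀z ¬C(z,z))
Pull the quantifiers to the front (each side's bound variable is not free in the other side):
  ∃p ∃m ∃a ∀n ∀y1 ∀z1 ∃r ∀z (C(p,p) ∧ D(m,m) ∧ G(n) ∧ ¬G(a) ∨ (¬D(y1,y1) ∨ ¬G(r) ∨ G(z1)) ∧ ¬C(z,z))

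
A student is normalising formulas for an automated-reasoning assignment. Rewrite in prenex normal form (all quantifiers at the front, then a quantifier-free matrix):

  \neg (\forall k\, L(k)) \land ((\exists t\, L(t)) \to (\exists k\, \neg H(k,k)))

\exists k\, \forall t\, \exists z1\, (\neg L(k) \land (\neg L(t) \lor \neg H(z1,z1)))

Eliminate → and ↔ using ¬ and ∨.
  \neg (\forall k\, L(k)) \land (\neg (\exists t\, L(t)) \lor (\exists k\, \neg H(k,k)))
Drive negations inward (¬∀x A ≡ ∃x ¬A, ¬∃x A ≡ ∀x ¬A, De Morgan for ∧/∨):
  (\exists k\, \neg L(k)) \land ((\forall t\, \neg L(t)) \lor (\exists k\, \neg H(k,k)))
Standardize variables apart so no two quantifiers bind the same name: k↦z1.
  (\exists k\, \neg L(k)) \land ((\forall t\, \neg L(t)) \lor (\exists z1\, \neg H(z1,z1)))
Pull the quantifiers to the front (each side's bound variable is not free in the other side):
  \exists k\, \forall t\, \exists z1\, (\neg L(k) \land (\neg L(t) \lor \neg H(z1,z1)))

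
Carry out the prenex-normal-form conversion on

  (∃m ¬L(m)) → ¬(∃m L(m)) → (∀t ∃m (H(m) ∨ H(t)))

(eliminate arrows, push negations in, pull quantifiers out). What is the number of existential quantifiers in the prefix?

First replace A → B with ¬A ∨ B.
  ¬(∃m ¬L(m)) ∨ ¬¬(∃m L(m)) ∨ (∀t ∃m (H(m) ∨ H(t)))
Move each ¬ inward, flipping quantifiers it crosses:
  (∀m L(m)) ∨ (∃m L(m)) ∨ (∀t ∃m (H(m) ∨ H(t)))
Give each quantifier a distinct variable: m↦p, m↦w.
  (∀m L(m)) ∨ (∃p L(p)) ∨ (∀t ∃w (H(w) ∨ H(t)))
Pull the quantifiers to the front (each side's bound variable is not free in the other side):
  ∀m ∃p ∀t ∃w (L(m) ∨ L(p) ∨ H(w) ∨ H(t))
The prefix is ∀m ∃p ∀t ∃w: 2 universal, 2 existential.

2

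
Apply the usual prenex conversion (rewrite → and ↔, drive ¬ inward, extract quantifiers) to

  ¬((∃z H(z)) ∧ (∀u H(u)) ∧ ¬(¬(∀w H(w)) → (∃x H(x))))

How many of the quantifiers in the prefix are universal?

2

Rewrite implications/biconditionals: A → B as ¬A ∨ B.
  ¬((∃z H(z)) ∧ (∀u H(u)) ∧ ¬(¬¬(∀w H(w)) ∨ (∃x H(x))))
Move each ¬ inward, flipping quantifiers it crosses:
  (∀z ¬H(z)) ∨ (∃u ¬H(u)) ∨ (∀w H(w)) ∨ (∃x H(x))
Pull the quantifiers to the front (each side's bound variable is not free in the other side):
  ∀z ∃u ∀w ∃x (¬H(z) ∨ ¬H(u) ∨ H(w) ∨ H(x))
The prefix is ∀z ∃u ∀w ∃x: 2 universal, 2 existential.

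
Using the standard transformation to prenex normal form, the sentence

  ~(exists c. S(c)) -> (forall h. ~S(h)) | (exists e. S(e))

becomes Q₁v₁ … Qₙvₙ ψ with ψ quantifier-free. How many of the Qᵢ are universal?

1

Eliminate → and ↔ using ¬ and ∨.
  ~~(exists c. S(c)) | (forall h. ~S(h)) | (exists e. S(e))
Push ¬ through the quantifiers and connectives to reach negation normal form:
  (exists c. S(c)) | (forall h. ~S(h)) | (exists e. S(e))
All bound variables are already distinct, so no renaming is needed.
Pull the quantifiers to the front (each side's bound variable is not free in the other side):
  exists c. forall h. exists e. (S(c) | ~S(h) | S(e))
The prefix is exists c forall h exists e: 1 universal, 2 existential.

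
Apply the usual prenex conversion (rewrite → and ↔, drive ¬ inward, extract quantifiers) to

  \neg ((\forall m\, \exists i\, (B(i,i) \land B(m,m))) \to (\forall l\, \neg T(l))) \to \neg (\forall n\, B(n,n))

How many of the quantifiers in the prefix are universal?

Rewrite implications/biconditionals: A → B as ¬A ∨ B.
  \neg \neg (\neg (\forall m\, \exists i\, (B(i,i) \land B(m,m))) \lor (\forall l\, \neg T(l))) \lor \neg (\forall n\, B(n,n))
Drive negations inward (¬∀x A ≡ ∃x ¬A, ¬∃x A ≡ ∀x ¬A, De Morgan for ∧/∨):
  (\exists m\, \forall i\, (\neg B(i,i) \lor \neg B(m,m))) \lor (\forall l\, \neg T(l)) \lor (\exists n\, \neg B(n,n))
Pull the quantifiers to the front (each side's bound variable is not free in the other side):
  \exists m\, \forall i\, \forall l\, \exists n\, (\neg B(i,i) \lor \neg B(m,m) \lor \neg T(l) \lor \neg B(n,n))
The prefix is \exists m \forall i \forall l \exists n: 2 universal, 2 existential.

2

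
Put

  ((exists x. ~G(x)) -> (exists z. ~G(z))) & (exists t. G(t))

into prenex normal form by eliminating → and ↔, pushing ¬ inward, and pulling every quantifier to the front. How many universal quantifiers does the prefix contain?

1

First replace A → B with ¬A ∨ B.
  (~(exists x. ~G(x)) | (exists z. ~G(z))) & (exists t. G(t))
Push ¬ through the quantifiers and connectives to reach negation normal form:
  ((forall x. G(x)) | (exists z. ~G(z))) & (exists t. G(t))
Pull the quantifiers to the front (each side's bound variable is not free in the other side):
  forall x. exists z. exists t. ((G(x) | ~G(z)) & G(t))
The prefix is forall x exists z exists t: 1 universal, 2 existential.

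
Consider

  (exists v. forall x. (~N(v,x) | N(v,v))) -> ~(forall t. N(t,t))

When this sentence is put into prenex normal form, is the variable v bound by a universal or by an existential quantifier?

universal

Eliminate → and ↔ using ¬ and ∨.
  ~(exists v. forall x. (~N(v,x) | N(v,v))) | ~(forall t. N(t,t))
Move each ¬ inward, flipping quantifiers it crosses:
  (forall v. exists x. (N(v,x) & ~N(v,v))) | (exists t. ~N(t,t))
All bound variables are already distinct, so no renaming is needed.
Finally move all quantifiers to the prefix:
  forall v. exists x. exists t. (N(v,x) & ~N(v,v) | ~N(t,t))
The quantifier exists v sits under an odd number of negations (counting the antecedent side of each →), so it flips to forall v.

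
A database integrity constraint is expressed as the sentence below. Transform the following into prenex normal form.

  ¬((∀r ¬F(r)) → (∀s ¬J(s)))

Rewrite implications/biconditionals: A → B as ¬A ∨ B.
  ¬(¬(∀r ¬F(r)) ∨ (∀s ¬J(s)))
Push ¬ through the quantifiers and connectives to reach negation normal form:
  (∀r ¬F(r)) ∧ (∃s J(s))
All bound variables are already distinct, so no renaming is needed.
Extract every quantifier outward, since the variables are now distinct and don't occur free across branches:
  ∀r ∃s (¬F(r) ∧ J(s))

∀r ∃s (¬F(r) ∧ J(s))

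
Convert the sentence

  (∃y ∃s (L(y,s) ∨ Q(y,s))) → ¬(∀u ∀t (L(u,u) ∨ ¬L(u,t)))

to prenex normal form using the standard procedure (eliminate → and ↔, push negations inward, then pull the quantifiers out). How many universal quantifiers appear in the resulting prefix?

2

First replace A → B with ¬A ∨ B.
  ¬(∃y ∃s (L(y,s) ∨ Q(y,s))) ∨ ¬(∀u ∀t (L(u,u) ∨ ¬L(u,t)))
Drive negations inward (¬∀x A ≡ ∃x ¬A, ¬∃x A ≡ ∀x ¬A, De Morgan for ∧/∨):
  (∀y ∀s (¬L(y,s) ∧ ¬Q(y,s))) ∨ (∃u ∃t (¬L(u,u) ∧ L(u,t)))
All bound variables are already distinct, so no renaming is needed.
Pull the quantifiers to the front (each side's bound variable is not free in the other side):
  ∀y ∀s ∃u ∃t (¬L(y,s) ∧ ¬Q(y,s) ∨ ¬L(u,u) ∧ L(u,t))
The prefix is ∀y ∀s ∃u ∃t: 2 universal, 2 existential.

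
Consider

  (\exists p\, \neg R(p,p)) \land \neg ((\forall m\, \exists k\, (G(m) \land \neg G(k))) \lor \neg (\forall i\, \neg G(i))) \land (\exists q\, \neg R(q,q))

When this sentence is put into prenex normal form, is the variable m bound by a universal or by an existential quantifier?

Drive negations inward (¬∀x A ≡ ∃x ¬A, ¬∃x A ≡ ∀x ¬A, De Morgan for ∧/∨):
  (\exists p\, \neg R(p,p)) \land (\exists m\, \forall k\, (\neg G(m) \lor G(k))) \land (\forall i\, \neg G(i)) \land (\exists q\, \neg R(q,q))
All bound variables are already distinct, so no renaming is needed.
Finally move all quantifiers to the prefix:
  \exists p\, \exists m\, \forall k\, \forall i\, \exists q\, (\neg R(p,p) \land (\neg G(m) \lor G(k)) \land \neg G(i) \land \neg R(q,q))
The quantifier \forall m sits under an odd number of negations, so it flips to \exists m.

existential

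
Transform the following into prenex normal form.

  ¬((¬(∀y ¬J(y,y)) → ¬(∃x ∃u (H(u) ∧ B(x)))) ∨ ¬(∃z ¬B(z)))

∃y ∃x ∃u ∃z (J(y,y) ∧ H(u) ∧ B(x) ∧ ¬B(z))

Eliminate → and ↔ using ¬ and ∨.
  ¬(¬¬(∀y ¬J(y,y)) ∨ ¬(∃x ∃u (H(u) ∧ B(x))) ∨ ¬(∃z ¬B(z)))
Push ¬ through the quantifiers and connectives to reach negation normal form:
  (∃y J(y,y)) ∧ (∃x ∃u (H(u) ∧ B(x))) ∧ (∃z ¬B(z))
Pull the quantifiers to the front (each side's bound variable is not free in the other side):
  ∃y ∃x ∃u ∃z (J(y,y) ∧ H(u) ∧ B(x) ∧ ¬B(z))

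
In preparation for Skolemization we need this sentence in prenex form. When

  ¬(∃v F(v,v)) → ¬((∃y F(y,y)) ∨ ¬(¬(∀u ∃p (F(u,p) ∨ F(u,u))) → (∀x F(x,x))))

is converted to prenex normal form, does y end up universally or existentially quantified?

universal

First replace A → B with ¬A ∨ B.
  ¬¬(∃v F(v,v)) ∨ ¬((∃y F(y,y)) ∨ ¬(¬¬(∀u ∃p (F(u,p) ∨ F(u,u))) ∨ (∀x F(x,x))))
Push ¬ through the quantifiers and connectives to reach negation normal form:
  (∃v F(v,v)) ∨ (∀y ¬F(y,y)) ∧ ((∀u ∃p (F(u,p) ∨ F(u,u))) ∨ (∀x F(x,x)))
All bound variables are already distinct, so no renaming is needed.
Pull the quantifiers to the front (each side's bound variable is not free in the other side):
  ∃v ∀y ∀u ∃p ∀x (F(v,v) ∨ ¬F(y,y) ∧ (F(u,p) ∨ F(u,u) ∨ F(x,x)))
The quantifier ∃y sits under an odd number of negations (counting the antecedent side of each →), so it flips to ∀y.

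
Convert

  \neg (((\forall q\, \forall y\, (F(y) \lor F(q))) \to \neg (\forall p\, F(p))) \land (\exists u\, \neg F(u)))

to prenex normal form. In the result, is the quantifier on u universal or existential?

universal

Eliminate → and ↔ using ¬ and ∨.
  \neg ((\neg (\forall q\, \forall y\, (F(y) \lor F(q))) \lor \neg (\forall p\, F(p))) \land (\exists u\, \neg F(u)))
Move each ¬ inward, flipping quantifiers it crosses:
  (\forall q\, \forall y\, (F(y) \lor F(q))) \land (\forall p\, F(p)) \lor (\forall u\, F(u))
Extract every quantifier outward, since the variables are now distinct and don't occur free across branches:
  \forall q\, \forall y\, \forall p\, \forall u\, ((F(y) \lor F(q)) \land F(p) \lor F(u))
The quantifier \exists u sits under an odd number of negations (counting the antecedent side of each →), so it flips to \forall u.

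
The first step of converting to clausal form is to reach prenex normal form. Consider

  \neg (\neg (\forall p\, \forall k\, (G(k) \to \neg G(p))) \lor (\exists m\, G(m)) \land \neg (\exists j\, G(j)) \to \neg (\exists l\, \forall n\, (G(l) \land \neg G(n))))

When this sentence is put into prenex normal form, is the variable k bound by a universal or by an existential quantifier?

First replace A → B with ¬A ∨ B.
  \neg (\neg (\neg (\forall p\, \forall k\, (\neg G(k) \lor \neg G(p))) \lor (\exists m\, G(m)) \land \neg (\exists j\, G(j))) \lor \neg (\exists l\, \forall n\, (G(l) \land \neg G(n))))
Push ¬ through the quantifiers and connectives to reach negation normal form:
  ((\exists p\, \exists k\, (G(k) \land G(p))) \lor (\exists m\, G(m)) \land (\forall j\, \neg G(j))) \land (\exists l\, \forall n\, (G(l) \land \neg G(n)))
All bound variables are already distinct, so no renaming is needed.
Finally move all quantifiers to the prefix:
  \exists p\, \exists k\, \exists m\, \forall j\, \exists l\, \forall n\, ((G(k) \land G(p) \lor G(m) \land \neg G(j)) \land G(l) \land \neg G(n))
The quantifier \forall k sits under an odd number of negations (counting the antecedent side of each →), so it flips to \exists k.

existential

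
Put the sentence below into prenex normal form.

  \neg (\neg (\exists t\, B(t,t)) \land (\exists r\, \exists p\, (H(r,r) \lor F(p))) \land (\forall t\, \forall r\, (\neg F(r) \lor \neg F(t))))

Push ¬ through the quantifiers and connectives to reach negation normal form:
  (\exists t\, B(t,t)) \lor (\forall r\, \forall p\, (\neg H(r,r) \land \neg F(p))) \lor (\exists t\, \exists r\, (F(r) \land F(t)))
Give each quantifier a distinct variable: t↦y, r↦a.
  (\exists t\, B(t,t)) \lor (\forall r\, \forall p\, (\neg H(r,r) \land \neg F(p))) \lor (\exists y\, \exists a\, (F(a) \land F(y)))
Pull the quantifiers to the front (each side's bound variable is not free in the other side):
  \exists t\, \forall r\, \forall p\, \exists y\, \exists a\, (B(t,t) \lor \neg H(r,r) \land \neg F(p) \lor F(a) \land F(y))

\exists t\, \forall r\, \forall p\, \exists y\, \exists a\, (B(t,t) \lor \neg H(r,r) \land \neg F(p) \lor F(a) \land F(y))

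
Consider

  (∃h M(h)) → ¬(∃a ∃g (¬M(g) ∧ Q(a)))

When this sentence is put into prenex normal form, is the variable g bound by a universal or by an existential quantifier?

First replace A → B with ¬A ∨ B.
  ¬(∃h M(h)) ∨ ¬(∃a ∃g (¬M(g) ∧ Q(a)))
Move each ¬ inward, flipping quantifiers it crosses:
  (∀h ¬M(h)) ∨ (∀a ∀g (M(g) ∨ ¬Q(a)))
All bound variables are already distinct, so no renaming is needed.
Finally move all quantifiers to the prefix:
  ∀h ∀a ∀g (¬M(h) ∨ M(g) ∨ ¬Q(a))
The quantifier ∃g sits under an odd number of negations (counting the antecedent side of each →), so it flips to ∀g.

universal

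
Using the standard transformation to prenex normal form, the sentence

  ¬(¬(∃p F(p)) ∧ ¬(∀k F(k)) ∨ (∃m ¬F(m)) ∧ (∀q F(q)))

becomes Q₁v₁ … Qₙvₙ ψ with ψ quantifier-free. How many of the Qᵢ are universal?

2

Move each ¬ inward, flipping quantifiers it crosses:
  ((∃p F(p)) ∨ (∀k F(k))) ∧ ((∀m F(m)) ∨ (∃q ¬F(q)))
All bound variables are already distinct, so no renaming is needed.
Finally move all quantifiers to the prefix:
  ∃p ∀k ∀m ∃q ((F(p) ∨ F(k)) ∧ (F(m) ∨ ¬F(q)))
The prefix is ∃p ∀k ∀m ∃q: 2 universal, 2 existential.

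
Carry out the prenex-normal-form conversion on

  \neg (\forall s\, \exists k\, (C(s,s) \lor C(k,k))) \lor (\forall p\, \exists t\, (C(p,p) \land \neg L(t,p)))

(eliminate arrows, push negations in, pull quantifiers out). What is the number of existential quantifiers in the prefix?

Move each ¬ inward, flipping quantifiers it crosses:
  (\exists s\, \forall k\, (\neg C(s,s) \land \neg C(k,k))) \lor (\forall p\, \exists t\, (C(p,p) \land \neg L(t,p)))
All bound variables are already distinct, so no renaming is needed.
Extract every quantifier outward, since the variables are now distinct and don't occur free across branches:
  \exists s\, \forall k\, \forall p\, \exists t\, (\neg C(s,s) \land \neg C(k,k) \lor C(p,p) \land \neg L(t,p))
The prefix is \exists s \forall k \forall p \exists t: 2 universal, 2 existential.

2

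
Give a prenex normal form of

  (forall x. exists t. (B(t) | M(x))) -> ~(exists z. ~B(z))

Rewrite implications/biconditionals: A → B as ¬A ∨ B.
  ~(forall x. exists t. (B(t) | M(x))) | ~(exists z. ~B(z))
Push ¬ through the quantifiers and connectives to reach negation normal form:
  (exists x. forall t. (~B(t) & ~M(x))) | (forall z. B(z))
Pull the quantifiers to the front (each side's bound variable is not free in the other side):
  exists x. forall t. forall z. (~B(t) & ~M(x) | B(z))

exists x. forall t. forall z. (~B(t) & ~M(x) | B(z))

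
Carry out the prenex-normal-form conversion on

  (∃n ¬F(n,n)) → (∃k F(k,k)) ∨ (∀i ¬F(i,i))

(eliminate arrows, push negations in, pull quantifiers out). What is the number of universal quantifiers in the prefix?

2

Eliminate → and ↔ using ¬ and ∨.
  ¬(∃n ¬F(n,n)) ∨ (∃k F(k,k)) ∨ (∀i ¬F(i,i))
Push ¬ through the quantifiers and connectives to reach negation normal form:
  (∀n F(n,n)) ∨ (∃k F(k,k)) ∨ (∀i ¬F(i,i))
All bound variables are already distinct, so no renaming is needed.
Finally move all quantifiers to the prefix:
  ∀n ∃k ∀i (F(n,n) ∨ F(k,k) ∨ ¬F(i,i))
The prefix is ∀n ∃k ∀i: 2 universal, 1 existential.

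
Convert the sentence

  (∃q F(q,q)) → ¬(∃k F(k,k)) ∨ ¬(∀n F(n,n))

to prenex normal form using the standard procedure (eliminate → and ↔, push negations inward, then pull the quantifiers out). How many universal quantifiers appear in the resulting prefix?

2

Eliminate → and ↔ using ¬ and ∨.
  ¬(∃q F(q,q)) ∨ ¬(∃k F(k,k)) ∨ ¬(∀n F(n,n))
Move each ¬ inward, flipping quantifiers it crosses:
  (∀q ¬F(q,q)) ∨ (∀k ¬F(k,k)) ∨ (∃n ¬F(n,n))
Finally move all quantifiers to the prefix:
  ∀q ∀k ∃n (¬F(q,q) ∨ ¬F(k,k) ∨ ¬F(n,n))
The prefix is ∀q ∀k ∃n: 2 universal, 1 existential.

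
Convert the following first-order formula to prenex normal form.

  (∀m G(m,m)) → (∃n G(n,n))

∃m ∃n (¬G(m,m) ∨ G(n,n))

First replace A → B with ¬A ∨ B.
  ¬(∀m G(m,m)) ∨ (∃n G(n,n))
Push ¬ through the quantifiers and connectives to reach negation normal form:
  (∃m ¬G(m,m)) ∨ (∃n G(n,n))
Extract every quantifier outward, since the variables are now distinct and don't occur free across branches:
  ∃m ∃n (¬G(m,m) ∨ G(n,n))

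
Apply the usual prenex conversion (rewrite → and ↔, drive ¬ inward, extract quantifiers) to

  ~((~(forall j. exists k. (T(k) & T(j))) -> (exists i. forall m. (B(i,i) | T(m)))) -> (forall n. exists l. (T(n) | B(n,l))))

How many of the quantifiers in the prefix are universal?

3

Eliminate → and ↔ using ¬ and ∨.
  ~(~(~~(forall j. exists k. (T(k) & T(j))) | (exists i. forall m. (B(i,i) | T(m)))) | (forall n. exists l. (T(n) | B(n,l))))
Push ¬ through the quantifiers and connectives to reach negation normal form:
  ((forall j. exists k. (T(k) & T(j))) | (exists i. forall m. (B(i,i) | T(m)))) & (exists n. forall l. (~T(n) & ~B(n,l)))
All bound variables are already distinct, so no renaming is needed.
Pull the quantifiers to the front (each side's bound variable is not free in the other side):
  forall j. exists k. exists i. forall m. exists n. forall l. ((T(k) & T(j) | B(i,i) | T(m)) & ~T(n) & ~B(n,l))
The prefix is forall j exists k exists i forall m exists n forall l: 3 universal, 3 existential.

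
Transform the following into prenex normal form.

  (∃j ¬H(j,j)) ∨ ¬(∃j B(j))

Move each ¬ inward, flipping quantifiers it crosses:
  (∃j ¬H(j,j)) ∨ (∀j ¬B(j))
Rename bound variables to avoid capture: j↦u1.
  (∃j ¬H(j,j)) ∨ (∀u1 ¬B(u1))
Pull the quantifiers to the front (each side's bound variable is not free in the other side):
  ∃j ∀u1 (¬H(j,j) ∨ ¬B(u1))

∃j ∀u1 (¬H(j,j) ∨ ¬B(u1))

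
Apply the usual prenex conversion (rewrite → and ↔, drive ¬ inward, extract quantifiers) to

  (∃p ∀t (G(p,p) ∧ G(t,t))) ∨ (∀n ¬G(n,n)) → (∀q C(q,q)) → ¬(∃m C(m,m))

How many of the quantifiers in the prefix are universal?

Eliminate → and ↔ using ¬ and ∨.
  ¬((∃p ∀t (G(p,p) ∧ G(t,t))) ∨ (∀n ¬G(n,n))) ∨ ¬(∀q C(q,q)) ∨ ¬(∃m C(m,m))
Move each ¬ inward, flipping quantifiers it crosses:
  (∀p ∃t (¬G(p,p) ∨ ¬G(t,t))) ∧ (∃n G(n,n)) ∨ (∃q ¬C(q,q)) ∨ (∀m ¬C(m,m))
All bound variables are already distinct, so no renaming is needed.
Extract every quantifier outward, since the variables are now distinct and don't occur free across branches:
  ∀p ∃t ∃n ∃q ∀m ((¬G(p,p) ∨ ¬G(t,t)) ∧ G(n,n) ∨ ¬C(q,q) ∨ ¬C(m,m))
The prefix is ∀p ∃t ∃n ∃q ∀m: 2 universal, 3 existential.

2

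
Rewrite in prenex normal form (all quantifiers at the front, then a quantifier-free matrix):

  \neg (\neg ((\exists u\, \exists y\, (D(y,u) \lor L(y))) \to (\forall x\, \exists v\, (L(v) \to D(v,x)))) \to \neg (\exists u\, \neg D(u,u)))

Eliminate → and ↔ using ¬ and ∨.
  \neg (\neg \neg (\neg (\exists u\, \exists y\, (D(y,u) \lor L(y))) \lor (\forall x\, \exists v\, (\neg L(v) \lor D(v,x)))) \lor \neg (\exists u\, \neg D(u,u)))
Push ¬ through the quantifiers and connectives to reach negation normal form:
  (\exists u\, \exists y\, (D(y,u) \lor L(y))) \land (\exists x\, \forall v\, (L(v) \land \neg D(v,x))) \land (\exists u\, \neg D(u,u))
Rename bound variables to avoid capture: u↦u1.
  (\exists u\, \exists y\, (D(y,u) \lor L(y))) \land (\exists x\, \forall v\, (L(v) \land \neg D(v,x))) \land (\exists u1\, \neg D(u1,u1))
Pull the quantifiers to the front (each side's bound variable is not free in the other side):
  \exists u\, \exists y\, \exists x\, \forall v\, \exists u1\, ((D(y,u) \lor L(y)) \land L(v) \land \neg D(v,x) \land \neg D(u1,u1))

\exists u\, \exists y\, \exists x\, \forall v\, \exists u1\, ((D(y,u) \lor L(y)) \land L(v) \land \neg D(v,x) \land \neg D(u1,u1))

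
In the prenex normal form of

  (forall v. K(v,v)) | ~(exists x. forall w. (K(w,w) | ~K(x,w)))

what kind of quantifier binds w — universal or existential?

Push ¬ through the quantifiers and connectives to reach negation normal form:
  (forall v. K(v,v)) | (forall x. exists w. (~K(w,w) & K(x,w)))
All bound variables are already distinct, so no renaming is needed.
Extract every quantifier outward, since the variables are now distinct and don't occur free across branches:
  forall v. forall x. exists w. (K(v,v) | ~K(w,w) & K(x,w))
The quantifier forall w sits under an odd number of negations, so it flips to exists w.

existential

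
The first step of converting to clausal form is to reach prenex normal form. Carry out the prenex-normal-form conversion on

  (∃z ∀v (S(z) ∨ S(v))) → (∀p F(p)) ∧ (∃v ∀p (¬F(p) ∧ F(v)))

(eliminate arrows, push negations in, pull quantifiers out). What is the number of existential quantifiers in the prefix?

Eliminate → and ↔ using ¬ and ∨.
  ¬(∃z ∀v (S(z) ∨ S(v))) ∨ (∀p F(p)) ∧ (∃v ∀p (¬F(p) ∧ F(v)))
Drive negations inward (¬∀x A ≡ ∃x ¬A, ¬∃x A ≡ ∀x ¬A, De Morgan for ∧/∨):
  (∀z ∃v (¬S(z) ∧ ¬S(v))) ∨ (∀p F(p)) ∧ (∃v ∀p (¬F(p) ∧ F(v)))
Rename bound variables to avoid capture: v↦u1, p↦c.
  (∀z ∃v (¬S(z) ∧ ¬S(v))) ∨ (∀p F(p)) ∧ (∃u1 ∀c (¬F(c) ∧ F(u1)))
Extract every quantifier outward, since the variables are now distinct and don't occur free across branches:
  ∀z ∃v ∀p ∃u1 ∀c (¬S(z) ∧ ¬S(v) ∨ F(p) ∧ ¬F(c) ∧ F(u1))
The prefix is ∀z ∃v ∀p ∃u1 ∀c: 3 universal, 2 existential.

2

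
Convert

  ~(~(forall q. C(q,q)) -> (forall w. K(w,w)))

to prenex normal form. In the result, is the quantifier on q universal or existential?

existential

Eliminate → and ↔ using ¬ and ∨.
  ~(~~(forall q. C(q,q)) | (forall w. K(w,w)))
Push ¬ through the quantifiers and connectives to reach negation normal form:
  (exists q. ~C(q,q)) & (exists w. ~K(w,w))
All bound variables are already distinct, so no renaming is needed.
Pull the quantifiers to the front (each side's bound variable is not free in the other side):
  exists q. exists w. (~C(q,q) & ~K(w,w))
The quantifier forall q sits under an odd number of negations (counting the antecedent side of each →), so it flips to exists q.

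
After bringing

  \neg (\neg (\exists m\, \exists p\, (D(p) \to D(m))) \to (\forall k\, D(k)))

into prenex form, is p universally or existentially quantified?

Eliminate → and ↔ using ¬ and ∨.
  \neg (\neg \neg (\exists m\, \exists p\, (\neg D(p) \lor D(m))) \lor (\forall k\, D(k)))
Push ¬ through the quantifiers and connectives to reach negation normal form:
  (\forall m\, \forall p\, (D(p) \land \neg D(m))) \land (\exists k\, \neg D(k))
All bound variables are already distinct, so no renaming is needed.
Pull the quantifiers to the front (each side's bound variable is not free in the other side):
  \forall m\, \forall p\, \exists k\, (D(p) \land \neg D(m) \land \neg D(k))
The quantifier \exists p sits under an odd number of negations (counting the antecedent side of each →), so it flips to \forall p.

universal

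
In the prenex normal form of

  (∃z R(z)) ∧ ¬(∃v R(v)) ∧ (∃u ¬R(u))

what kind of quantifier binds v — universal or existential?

Push ¬ through the quantifiers and connectives to reach negation normal form:
  (∃z R(z)) ∧ (∀v ¬R(v)) ∧ (∃u ¬R(u))
Extract every quantifier outward, since the variables are now distinct and don't occur free across branches:
  ∃z ∀v ∃u (R(z) ∧ ¬R(v) ∧ ¬R(u))
The quantifier ∃v sits under an odd number of negations, so it flips to ∀v.

universal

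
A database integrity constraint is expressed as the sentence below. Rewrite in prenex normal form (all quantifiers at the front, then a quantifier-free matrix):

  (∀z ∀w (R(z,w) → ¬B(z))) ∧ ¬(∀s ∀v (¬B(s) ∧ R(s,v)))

First replace A → B with ¬A ∨ B.
  (∀z ∀w (¬R(z,w) ∨ ¬B(z))) ∧ ¬(∀s ∀v (¬B(s) ∧ R(s,v)))
Push ¬ through the quantifiers and connectives to reach negation normal form:
  (∀z ∀w (¬R(z,w) ∨ ¬B(z))) ∧ (∃s ∃v (B(s) ∨ ¬R(s,v)))
All bound variables are already distinct, so no renaming is needed.
Pull the quantifiers to the front (each side's bound variable is not free in the other side):
  ∀z ∀w ∃s ∃v ((¬R(z,w) ∨ ¬B(z)) ∧ (B(s) ∨ ¬R(s,v)))

∀z ∀w ∃s ∃v ((¬R(z,w) ∨ ¬B(z)) ∧ (B(s) ∨ ¬R(s,v)))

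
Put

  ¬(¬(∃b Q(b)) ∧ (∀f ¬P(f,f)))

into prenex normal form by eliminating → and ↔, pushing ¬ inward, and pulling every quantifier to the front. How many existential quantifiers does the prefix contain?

Push ¬ through the quantifiers and connectives to reach negation normal form:
  (∃b Q(b)) ∨ (∃f P(f,f))
Extract every quantifier outward, since the variables are now distinct and don't occur free across branches:
  ∃b ∃f (Q(b) ∨ P(f,f))
The prefix is ∃b ∃f: 0 universal, 2 existential.

2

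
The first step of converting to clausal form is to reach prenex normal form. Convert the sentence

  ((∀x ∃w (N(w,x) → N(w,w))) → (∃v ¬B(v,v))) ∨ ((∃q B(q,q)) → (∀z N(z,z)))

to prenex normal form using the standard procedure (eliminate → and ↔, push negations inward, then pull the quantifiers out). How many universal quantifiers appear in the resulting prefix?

3

Rewrite implications/biconditionals: A → B as ¬A ∨ B.
  ¬(∀x ∃w (¬N(w,x) ∨ N(w,w))) ∨ (∃v ¬B(v,v)) ∨ ¬(∃q B(q,q)) ∨ (∀z N(z,z))
Drive negations inward (¬∀x A ≡ ∃x ¬A, ¬∃x A ≡ ∀x ¬A, De Morgan for ∧/∨):
  (∃x ∀w (N(w,x) ∧ ¬N(w,w))) ∨ (∃v ¬B(v,v)) ∨ (∀q ¬B(q,q)) ∨ (∀z N(z,z))
All bound variables are already distinct, so no renaming is needed.
Finally move all quantifiers to the prefix:
  ∃x ∀w ∃v ∀q ∀z (N(w,x) ∧ ¬N(w,w) ∨ ¬B(v,v) ∨ ¬B(q,q) ∨ N(z,z))
The prefix is ∃x ∀w ∃v ∀q ∀z: 3 universal, 2 existential.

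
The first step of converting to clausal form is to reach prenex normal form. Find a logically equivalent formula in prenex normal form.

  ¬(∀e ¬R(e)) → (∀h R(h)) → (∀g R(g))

First replace A → B with ¬A ∨ B.
  ¬¬(∀e ¬R(e)) ∨ ¬(∀h R(h)) ∨ (∀g R(g))
Push ¬ through the quantifiers and connectives to reach negation normal form:
  (∀e ¬R(e)) ∨ (∃h ¬R(h)) ∨ (∀g R(g))
All bound variables are already distinct, so no renaming is needed.
Extract every quantifier outward, since the variables are now distinct and don't occur free across branches:
  ∀e ∃h ∀g (¬R(e) ∨ ¬R(h) ∨ R(g))

∀e ∃h ∀g (¬R(e) ∨ ¬R(h) ∨ R(g))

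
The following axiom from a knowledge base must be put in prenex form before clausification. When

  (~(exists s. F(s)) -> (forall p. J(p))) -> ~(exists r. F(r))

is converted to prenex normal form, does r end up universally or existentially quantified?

Eliminate → and ↔ using ¬ and ∨.
  ~(~~(exists s. F(s)) | (forall p. J(p))) | ~(exists r. F(r))
Move each ¬ inward, flipping quantifiers it crosses:
  (forall s. ~F(s)) & (exists p. ~J(p)) | (forall r. ~F(r))
Pull the quantifiers to the front (each side's bound variable is not free in the other side):
  forall s. exists p. forall r. (~F(s) & ~J(p) | ~F(r))
The quantifier exists r sits under an odd number of negations (counting the antecedent side of each →), so it flips to forall r.

universal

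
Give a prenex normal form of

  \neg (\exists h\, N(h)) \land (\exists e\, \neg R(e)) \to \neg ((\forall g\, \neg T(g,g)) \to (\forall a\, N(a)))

Eliminate → and ↔ using ¬ and ∨.
  \neg (\neg (\exists h\, N(h)) \land (\exists e\, \neg R(e))) \lor \neg (\neg (\forall g\, \neg T(g,g)) \lor (\forall a\, N(a)))
Push ¬ through the quantifiers and connectives to reach negation normal form:
  (\exists h\, N(h)) \lor (\forall e\, R(e)) \lor (\forall g\, \neg T(g,g)) \land (\exists a\, \neg N(a))
All bound variables are already distinct, so no renaming is needed.
Extract every quantifier outward, since the variables are now distinct and don't occur free across branches:
  \exists h\, \forall e\, \forall g\, \exists a\, (N(h) \lor R(e) \lor \neg T(g,g) \land \neg N(a))

\exists h\, \forall e\, \forall g\, \exists a\, (N(h) \lor R(e) \lor \neg T(g,g) \land \neg N(a))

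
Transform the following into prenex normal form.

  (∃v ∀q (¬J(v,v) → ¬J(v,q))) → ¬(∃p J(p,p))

∀v ∃q ∀p (¬J(v,v) ∧ J(v,q) ∨ ¬J(p,p))

Eliminate → and ↔ using ¬ and ∨.
  ¬(∃v ∀q (¬¬J(v,v) ∨ ¬J(v,q))) ∨ ¬(∃p J(p,p))
Push ¬ through the quantifiers and connectives to reach negation normal form:
  (∀v ∃q (¬J(v,v) ∧ J(v,q))) ∨ (∀p ¬J(p,p))
Extract every quantifier outward, since the variables are now distinct and don't occur free across branches:
  ∀v ∃q ∀p (¬J(v,v) ∧ J(v,q) ∨ ¬J(p,p))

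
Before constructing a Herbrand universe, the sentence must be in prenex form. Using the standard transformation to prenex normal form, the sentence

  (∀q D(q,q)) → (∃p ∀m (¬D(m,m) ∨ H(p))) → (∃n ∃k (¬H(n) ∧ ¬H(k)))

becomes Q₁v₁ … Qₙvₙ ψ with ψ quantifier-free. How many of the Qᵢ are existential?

4

Eliminate → and ↔ using ¬ and ∨.
  ¬(∀q D(q,q)) ∨ ¬(∃p ∀m (¬D(m,m) ∨ H(p))) ∨ (∃n ∃k (¬H(n) ∧ ¬H(k)))
Push ¬ through the quantifiers and connectives to reach negation normal form:
  (∃q ¬D(q,q)) ∨ (∀p ∃m (D(m,m) ∧ ¬H(p))) ∨ (∃n ∃k (¬H(n) ∧ ¬H(k)))
Finally move all quantifiers to the prefix:
  ∃q ∀p ∃m ∃n ∃k (¬D(q,q) ∨ D(m,m) ∧ ¬H(p) ∨ ¬H(n) ∧ ¬H(k))
The prefix is ∃q ∀p ∃m ∃n ∃k: 1 universal, 4 existential.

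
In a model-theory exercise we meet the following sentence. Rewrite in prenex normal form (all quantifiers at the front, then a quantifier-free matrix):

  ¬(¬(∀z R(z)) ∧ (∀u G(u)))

Move each ¬ inward, flipping quantifiers it crosses:
  (∀z R(z)) ∨ (∃u ¬G(u))
All bound variables are already distinct, so no renaming is needed.
Pull the quantifiers to the front (each side's bound variable is not free in the other side):
  ∀z ∃u (R(z) ∨ ¬G(u))

∀z ∃u (R(z) ∨ ¬G(u))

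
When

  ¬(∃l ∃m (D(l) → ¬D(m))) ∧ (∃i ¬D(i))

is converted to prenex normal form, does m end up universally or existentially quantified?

Rewrite implications/biconditionals: A → B as ¬A ∨ B.
  ¬(∃l ∃m (¬D(l) ∨ ¬D(m))) ∧ (∃i ¬D(i))
Drive negations inward (¬∀x A ≡ ∃x ¬A, ¬∃x A ≡ ∀x ¬A, De Morgan for ∧/∨):
  (∀l ∀m (D(l) ∧ D(m))) ∧ (∃i ¬D(i))
All bound variables are already distinct, so no renaming is needed.
Extract every quantifier outward, since the variables are now distinct and don't occur free across branches:
  ∀l ∀m ∃i (D(l) ∧ D(m) ∧ ¬D(i))
The quantifier ∃m sits under an odd number of negations (counting the antecedent side of each →), so it flips to ∀m.

universal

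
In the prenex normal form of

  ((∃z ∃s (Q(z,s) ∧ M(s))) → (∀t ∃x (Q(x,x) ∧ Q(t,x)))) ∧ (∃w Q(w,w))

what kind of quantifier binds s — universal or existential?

universal

Eliminate → and ↔ using ¬ and ∨.
  (¬(∃z ∃s (Q(z,s) ∧ M(s))) ∨ (∀t ∃x (Q(x,x) ∧ Q(t,x)))) ∧ (∃w Q(w,w))
Push ¬ through the quantifiers and connectives to reach negation normal form:
  ((∀z ∀s (¬Q(z,s) ∨ ¬M(s))) ∨ (∀t ∃x (Q(x,x) ∧ Q(t,x)))) ∧ (∃w Q(w,w))
Pull the quantifiers to the front (each side's bound variable is not free in the other side):
  ∀z ∀s ∀t ∃x ∃w ((¬Q(z,s) ∨ ¬M(s) ∨ Q(x,x) ∧ Q(t,x)) ∧ Q(w,w))
The quantifier ∃s sits under an odd number of negations (counting the antecedent side of each →), so it flips to ∀s.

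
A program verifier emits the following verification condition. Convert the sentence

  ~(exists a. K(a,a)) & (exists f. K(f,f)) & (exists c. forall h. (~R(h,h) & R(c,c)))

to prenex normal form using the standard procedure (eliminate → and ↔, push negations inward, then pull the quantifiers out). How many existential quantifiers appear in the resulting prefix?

Drive negations inward (¬∀x A ≡ ∃x ¬A, ¬∃x A ≡ ∀x ¬A, De Morgan for ∧/∨):
  (forall a. ~K(a,a)) & (exists f. K(f,f)) & (exists c. forall h. (~R(h,h) & R(c,c)))
Finally move all quantifiers to the prefix:
  forall a. exists f. exists c. forall h. (~K(a,a) & K(f,f) & ~R(h,h) & R(c,c))
The prefix is forall a exists f exists c forall h: 2 universal, 2 existential.

2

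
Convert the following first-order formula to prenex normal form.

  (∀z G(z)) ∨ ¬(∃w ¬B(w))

∀z ∀w (G(z) ∨ B(w))

Drive negations inward (¬∀x A ≡ ∃x ¬A, ¬∃x A ≡ ∀x ¬A, De Morgan for ∧/∨):
  (∀z G(z)) ∨ (∀w B(w))
All bound variables are already distinct, so no renaming is needed.
Finally move all quantifiers to the prefix:
  ∀z ∀w (G(z) ∨ B(w))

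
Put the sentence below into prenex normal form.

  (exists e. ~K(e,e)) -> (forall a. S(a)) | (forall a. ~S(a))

forall e. forall a. forall w1. (K(e,e) | S(a) | ~S(w1))

First replace A → B with ¬A ∨ B.
  ~(exists e. ~K(e,e)) | (forall a. S(a)) | (forall a. ~S(a))
Drive negations inward (¬∀x A ≡ ∃x ¬A, ¬∃x A ≡ ∀x ¬A, De Morgan for ∧/∨):
  (forall e. K(e,e)) | (forall a. S(a)) | (forall a. ~S(a))
Give each quantifier a distinct variable: a↦w1.
  (forall e. K(e,e)) | (forall a. S(a)) | (forall w1. ~S(w1))
Pull the quantifiers to the front (each side's bound variable is not free in the other side):
  forall e. forall a. forall w1. (K(e,e) | S(a) | ~S(w1))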